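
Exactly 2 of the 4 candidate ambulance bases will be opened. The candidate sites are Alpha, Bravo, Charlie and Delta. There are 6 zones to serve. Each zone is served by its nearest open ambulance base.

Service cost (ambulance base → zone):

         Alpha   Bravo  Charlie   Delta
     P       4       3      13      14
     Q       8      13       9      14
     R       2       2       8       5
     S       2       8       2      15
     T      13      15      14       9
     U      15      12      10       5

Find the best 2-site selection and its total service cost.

With exactly 2 open, each zone uses its cheapest among the chosen.
{Alpha, Delta}: P→Alpha 4, Q→Alpha 8, R→Alpha 2, S→Alpha 2, T→Delta 9, U→Delta 5. Service cost 30.
{Alpha, Charlie}: service cost 39
{Alpha, Bravo}: service cost 40
Among all 6 size-2 choices, {Alpha, Delta} is lowest.

Choose Alpha and Delta; total service cost 30.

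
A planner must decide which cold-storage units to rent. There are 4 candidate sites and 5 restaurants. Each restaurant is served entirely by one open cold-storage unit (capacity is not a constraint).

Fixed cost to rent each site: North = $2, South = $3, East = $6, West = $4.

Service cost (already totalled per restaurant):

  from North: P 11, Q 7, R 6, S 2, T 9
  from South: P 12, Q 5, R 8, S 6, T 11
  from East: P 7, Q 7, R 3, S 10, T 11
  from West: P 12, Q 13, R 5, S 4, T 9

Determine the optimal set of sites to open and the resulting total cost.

Open North and East; minimum total cost 36.

For any fixed open set, each restaurant goes to its cheapest open site; total = fixed + service.
{North, East}: P→East 7, Q→North 7, R→East 3, S→North 2, T→North 9. Service 28; fixed 8; total 36.
{North}: service 35 + fixed 2 = 37
{North, South, East}: service 26 + fixed 11 = 37
{North, South, East, West}: service 26 + fixed 15 = 41
(All 15 nonempty subsets were checked; North and East is lowest.)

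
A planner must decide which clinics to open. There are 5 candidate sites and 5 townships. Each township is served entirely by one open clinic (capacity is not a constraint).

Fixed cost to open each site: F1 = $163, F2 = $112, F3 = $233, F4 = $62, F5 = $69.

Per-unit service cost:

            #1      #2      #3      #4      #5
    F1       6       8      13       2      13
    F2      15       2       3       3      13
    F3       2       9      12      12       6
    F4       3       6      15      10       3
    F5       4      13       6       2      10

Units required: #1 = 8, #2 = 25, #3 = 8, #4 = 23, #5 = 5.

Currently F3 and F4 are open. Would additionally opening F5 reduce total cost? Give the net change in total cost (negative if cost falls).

Yes — net change −163 (cost falls by 163).

Current service cost with {F3, F4}: 507.
Adding F5: each township re-picks its cheapest; new service cost 275, saving 232.
Extra fixed cost: 69. Net change = 69 − 232 = -163.
(Totals: 802 → 639.)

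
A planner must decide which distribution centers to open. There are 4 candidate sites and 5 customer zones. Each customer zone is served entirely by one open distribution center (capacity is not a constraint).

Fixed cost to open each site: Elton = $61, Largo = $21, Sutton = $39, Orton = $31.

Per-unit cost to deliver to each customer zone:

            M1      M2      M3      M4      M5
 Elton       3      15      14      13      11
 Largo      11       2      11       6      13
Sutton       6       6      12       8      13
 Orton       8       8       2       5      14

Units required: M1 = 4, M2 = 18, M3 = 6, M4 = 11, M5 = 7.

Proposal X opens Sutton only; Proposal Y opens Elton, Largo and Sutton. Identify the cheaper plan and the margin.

Proposal X: {Sutton}: M1→Sutton 6·4=24, M2→Sutton 6·18=108, M3→Sutton 12·6=72, M4→Sutton 8·11=88, M5→Sutton 13·7=91. Service 383; fixed 39; total 422.
Proposal Y: {Elton, Largo, Sutton}: M1→Elton 3·4=12, M2→Largo 2·18=36, M3→Largo 11·6=66, M4→Largo 6·11=66, M5→Elton 11·7=77. Service 257; fixed 121; total 378.
Difference: |422 − 378| = 44.

Proposal Y is cheaper by 44.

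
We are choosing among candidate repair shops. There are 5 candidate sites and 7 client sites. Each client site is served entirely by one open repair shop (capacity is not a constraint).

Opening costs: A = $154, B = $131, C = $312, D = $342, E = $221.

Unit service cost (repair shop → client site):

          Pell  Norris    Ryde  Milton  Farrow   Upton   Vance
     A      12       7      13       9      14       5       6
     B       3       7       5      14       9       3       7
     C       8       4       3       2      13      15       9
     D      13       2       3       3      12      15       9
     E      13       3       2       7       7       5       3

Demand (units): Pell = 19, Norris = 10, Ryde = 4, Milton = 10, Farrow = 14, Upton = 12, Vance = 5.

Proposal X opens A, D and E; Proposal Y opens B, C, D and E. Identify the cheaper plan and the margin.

Proposal X: {A, D, E}: Pell→A 12·19=228, Norris→D 2·10=20, Ryde→E 2·4=8, Milton→D 3·10=30, Farrow→E 7·14=98, Upton→A 5·12=60, Vance→E 3·5=15. Service 459; fixed 717; total 1176.
Proposal Y: {B, C, D, E}: Pell→B 3·19=57, Norris→D 2·10=20, Ryde→E 2·4=8, Milton→C 2·10=20, Farrow→E 7·14=98, Upton→B 3·12=36, Vance→E 3·5=15. Service 254; fixed 1006; total 1260.
Difference: |1176 − 1260| = 84.

Proposal X is cheaper by 84.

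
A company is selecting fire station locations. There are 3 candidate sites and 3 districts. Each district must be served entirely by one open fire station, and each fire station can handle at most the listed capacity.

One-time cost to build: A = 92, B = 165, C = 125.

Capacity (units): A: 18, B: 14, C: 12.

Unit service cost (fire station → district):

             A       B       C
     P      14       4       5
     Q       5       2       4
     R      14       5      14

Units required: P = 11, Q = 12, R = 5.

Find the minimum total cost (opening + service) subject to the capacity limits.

Minimum total cost: 402

Open {A, C}: P→C 5·11=55, Q→A 5·12=60, R→A 14·5=70.
Loads: A carries 17/18, C carries 11/12. Service 185; fixed 217; total 402.
Next best feasible plan costs 431.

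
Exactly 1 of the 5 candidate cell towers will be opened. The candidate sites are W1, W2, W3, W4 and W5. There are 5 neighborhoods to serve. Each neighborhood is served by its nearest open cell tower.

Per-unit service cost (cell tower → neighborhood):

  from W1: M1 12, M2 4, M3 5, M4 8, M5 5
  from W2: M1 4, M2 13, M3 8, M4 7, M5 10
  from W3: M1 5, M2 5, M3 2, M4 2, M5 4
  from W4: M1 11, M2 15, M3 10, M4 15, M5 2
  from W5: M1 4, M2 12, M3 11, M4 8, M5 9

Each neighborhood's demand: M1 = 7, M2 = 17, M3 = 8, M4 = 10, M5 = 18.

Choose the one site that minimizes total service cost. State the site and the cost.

With exactly 1 open, each neighborhood uses its cheapest among the chosen.
{W3}: M1→W3 5·7=35, M2→W3 5·17=85, M3→W3 2·8=16, M4→W3 2·10=20, M5→W3 4·18=72. Service cost 228.
{W1}: service cost 362
{W5}: service cost 562
Among all 5 size-1 choices, {W3} is lowest.

Choose W3 only; total service cost 228.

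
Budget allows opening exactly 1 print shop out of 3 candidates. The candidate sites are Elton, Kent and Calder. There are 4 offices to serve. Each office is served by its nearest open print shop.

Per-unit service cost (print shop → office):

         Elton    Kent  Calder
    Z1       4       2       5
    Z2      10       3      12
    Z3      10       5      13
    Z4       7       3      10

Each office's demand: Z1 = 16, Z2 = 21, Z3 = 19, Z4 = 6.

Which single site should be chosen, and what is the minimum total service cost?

With exactly 1 open, each office uses its cheapest among the chosen.
{Kent}: Z1→Kent 2·16=32, Z2→Kent 3·21=63, Z3→Kent 5·19=95, Z4→Kent 3·6=18. Service cost 208.
{Elton}: service cost 506
{Calder}: service cost 639
Among all 3 size-1 choices, {Kent} is lowest.

Choose Kent only; total service cost 208.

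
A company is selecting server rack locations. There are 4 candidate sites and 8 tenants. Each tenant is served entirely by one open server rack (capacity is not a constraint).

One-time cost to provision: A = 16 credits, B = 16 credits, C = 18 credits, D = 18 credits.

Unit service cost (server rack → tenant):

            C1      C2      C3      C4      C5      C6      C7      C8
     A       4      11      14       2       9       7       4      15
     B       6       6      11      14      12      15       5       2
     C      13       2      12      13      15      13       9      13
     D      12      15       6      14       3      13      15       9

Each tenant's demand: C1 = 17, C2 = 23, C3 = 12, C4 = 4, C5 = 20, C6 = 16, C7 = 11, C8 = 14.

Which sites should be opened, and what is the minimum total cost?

Open A, B, C and D; minimum total cost 506.

For any fixed open set, each tenant goes to its cheapest open site; total = fixed + service.
{A, B, C, D}: C1→A 4·17=68, C2→C 2·23=46, C3→D 6·12=72, C4→A 2·4=8, C5→D 3·20=60, C6→A 7·16=112, C7→A 4·11=44, C8→B 2·14=28. Service 438; fixed 68; total 506.
{A, B, D}: C1→A 4·17=68, C2→B 6·23=138, C3→D 6·12=72, C4→A 2·4=8, C5→D 3·20=60, C6→A 7·16=112, C7→A 4·11=44, C8→B 2·14=28. Service 530; fixed 50; total 580.
{A, C, D}: C1→A 4·17=68, C2→C 2·23=46, C3→D 6·12=72, C4→A 2·4=8, C5→D 3·20=60, C6→A 7·16=112, C7→A 4·11=44, C8→D 9·14=126. Service 536; fixed 52; total 588.
{A}: C1→A 4·17=68, C2→A 11·23=253, C3→A 14·12=168, C4→A 2·4=8, C5→A 9·20=180, C6→A 7·16=112, C7→A 4·11=44, C8→A 15·14=210. Service 1043; fixed 16; total 1059.
No other subset beats 506.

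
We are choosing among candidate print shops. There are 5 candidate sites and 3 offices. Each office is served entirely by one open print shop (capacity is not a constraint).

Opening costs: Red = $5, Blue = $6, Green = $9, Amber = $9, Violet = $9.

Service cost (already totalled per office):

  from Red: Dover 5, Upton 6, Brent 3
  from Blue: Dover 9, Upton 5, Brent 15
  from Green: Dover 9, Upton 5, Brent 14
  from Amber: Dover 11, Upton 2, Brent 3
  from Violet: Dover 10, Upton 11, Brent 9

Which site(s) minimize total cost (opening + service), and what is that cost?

For any fixed open set, each office goes to its cheapest open site; total = fixed + service.
{Red}: Dover→Red 5, Upton→Red 6, Brent→Red 3. Service 14; fixed 5; total 19.
{Red, Blue}: service 13 + fixed 11 = 24
{Red, Amber}: Dover→Red 5, Upton→Amber 2, Brent→Red 3. Service 10; fixed 14; total 24.
{Red, Blue, Green, Amber, Violet}: service 10 + fixed 38 = 48
No other subset beats 19.

Open Red only; minimum total cost 19.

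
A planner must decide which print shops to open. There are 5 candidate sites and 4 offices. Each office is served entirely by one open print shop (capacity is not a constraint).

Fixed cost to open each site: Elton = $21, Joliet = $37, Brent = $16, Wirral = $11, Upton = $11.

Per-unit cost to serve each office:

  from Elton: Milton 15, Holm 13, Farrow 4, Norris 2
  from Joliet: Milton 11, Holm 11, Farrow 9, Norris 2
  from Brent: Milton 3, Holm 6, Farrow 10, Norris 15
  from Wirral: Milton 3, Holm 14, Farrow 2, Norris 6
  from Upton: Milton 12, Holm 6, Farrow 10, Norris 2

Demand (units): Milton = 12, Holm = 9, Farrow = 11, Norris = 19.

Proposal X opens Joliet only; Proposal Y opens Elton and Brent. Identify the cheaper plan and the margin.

Proposal Y is cheaper by 196.

Proposal X: {Joliet}: Milton→Joliet 11·12=132, Holm→Joliet 11·9=99, Farrow→Joliet 9·11=99, Norris→Joliet 2·19=38. Service 368; fixed 37; total 405.
Proposal Y: {Elton, Brent}: Milton→Brent 3·12=36, Holm→Brent 6·9=54, Farrow→Elton 4·11=44, Norris→Elton 2·19=38. Service 172; fixed 37; total 209.
Difference: |405 − 209| = 196.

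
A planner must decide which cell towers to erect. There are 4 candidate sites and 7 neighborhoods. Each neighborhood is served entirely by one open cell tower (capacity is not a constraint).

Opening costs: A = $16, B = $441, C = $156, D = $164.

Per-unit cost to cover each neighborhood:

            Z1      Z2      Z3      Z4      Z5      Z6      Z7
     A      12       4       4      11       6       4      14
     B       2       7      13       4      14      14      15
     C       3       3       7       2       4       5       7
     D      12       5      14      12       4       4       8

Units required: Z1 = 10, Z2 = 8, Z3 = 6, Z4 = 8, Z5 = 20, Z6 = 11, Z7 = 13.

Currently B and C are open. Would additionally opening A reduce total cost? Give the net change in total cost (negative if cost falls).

Yes — net change −13 (cost falls by 13).

Current service cost with {B, C}: 328.
Adding A: each neighborhood re-picks its cheapest; new service cost 299, saving 29.
Extra fixed cost: 16. Net change = 16 − 29 = -13.
(Totals: 925 → 912.)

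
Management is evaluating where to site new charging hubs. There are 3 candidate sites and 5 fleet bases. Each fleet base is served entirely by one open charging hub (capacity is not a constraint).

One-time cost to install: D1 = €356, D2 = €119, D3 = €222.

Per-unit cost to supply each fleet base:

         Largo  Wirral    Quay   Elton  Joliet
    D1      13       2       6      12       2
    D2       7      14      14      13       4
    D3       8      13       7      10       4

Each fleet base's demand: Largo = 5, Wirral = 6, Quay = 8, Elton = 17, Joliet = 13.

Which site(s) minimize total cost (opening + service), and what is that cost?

For any fixed open set, each fleet base goes to its cheapest open site; total = fixed + service.
{D3}: Largo→D3 8·5=40, Wirral→D3 13·6=78, Quay→D3 7·8=56, Elton→D3 10·17=170, Joliet→D3 4·13=52. Service 396; fixed 222; total 618.
{D2}: service 504 + fixed 119 = 623
{D1}: Largo→D1 13·5=65, Wirral→D1 2·6=12, Quay→D1 6·8=48, Elton→D1 12·17=204, Joliet→D1 2·13=26. Service 355; fixed 356; total 711.
{D1, D2, D3}: service 291 + fixed 697 = 988
No other subset beats 618.

Open D3 only; minimum total cost 618.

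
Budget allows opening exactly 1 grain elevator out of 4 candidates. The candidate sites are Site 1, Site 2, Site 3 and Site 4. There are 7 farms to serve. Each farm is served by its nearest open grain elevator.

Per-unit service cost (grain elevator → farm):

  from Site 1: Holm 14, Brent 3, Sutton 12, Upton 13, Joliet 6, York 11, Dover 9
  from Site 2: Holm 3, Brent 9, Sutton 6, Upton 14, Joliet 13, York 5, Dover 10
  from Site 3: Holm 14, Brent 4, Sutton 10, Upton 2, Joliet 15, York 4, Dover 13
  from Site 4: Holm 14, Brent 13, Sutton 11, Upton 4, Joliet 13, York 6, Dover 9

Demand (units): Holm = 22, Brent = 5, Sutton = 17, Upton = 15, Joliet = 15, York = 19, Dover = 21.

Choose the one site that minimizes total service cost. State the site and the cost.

Choose Site 2 only; total service cost 923.

With exactly 1 open, each farm uses its cheapest among the chosen.
{Site 2}: Holm→Site 2 3·22=66, Brent→Site 2 9·5=45, Sutton→Site 2 6·17=102, Upton→Site 2 14·15=210, Joliet→Site 2 13·15=195, York→Site 2 5·19=95, Dover→Site 2 10·21=210. Service cost 923.
{Site 3}: service cost 1102
{Site 4}: service cost 1118
Among all 4 size-1 choices, {Site 2} is lowest.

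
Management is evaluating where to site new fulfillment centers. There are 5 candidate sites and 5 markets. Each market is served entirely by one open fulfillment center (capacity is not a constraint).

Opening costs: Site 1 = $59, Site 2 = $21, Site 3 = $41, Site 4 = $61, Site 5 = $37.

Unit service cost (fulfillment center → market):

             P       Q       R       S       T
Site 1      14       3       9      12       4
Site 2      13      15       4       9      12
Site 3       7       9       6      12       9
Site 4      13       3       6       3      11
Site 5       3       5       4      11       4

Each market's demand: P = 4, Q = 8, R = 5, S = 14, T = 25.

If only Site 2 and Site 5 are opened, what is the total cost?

Each market is assigned to its cheapest site among the open ones.
{Site 2, Site 5}: P→Site 5 3·4=12, Q→Site 5 5·8=40, R→Site 2 4·5=20, S→Site 2 9·14=126, T→Site 5 4·25=100. Service 298; fixed 58; total 356.

Total cost: 356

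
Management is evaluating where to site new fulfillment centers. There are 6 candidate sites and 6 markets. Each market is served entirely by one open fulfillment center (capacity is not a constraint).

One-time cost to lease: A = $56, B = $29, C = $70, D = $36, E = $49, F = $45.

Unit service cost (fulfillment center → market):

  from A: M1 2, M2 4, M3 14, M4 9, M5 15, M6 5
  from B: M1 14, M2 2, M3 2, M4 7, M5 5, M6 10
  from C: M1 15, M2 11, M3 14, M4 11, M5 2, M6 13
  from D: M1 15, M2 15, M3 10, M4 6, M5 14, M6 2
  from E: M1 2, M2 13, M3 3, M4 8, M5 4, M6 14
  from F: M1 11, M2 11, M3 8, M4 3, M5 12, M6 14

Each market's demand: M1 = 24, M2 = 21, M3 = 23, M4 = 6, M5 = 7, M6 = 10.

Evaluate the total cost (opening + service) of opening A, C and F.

Total cost: 569

Each market is assigned to its cheapest site among the open ones.
{A, C, F}: M1→A 2·24=48, M2→A 4·21=84, M3→F 8·23=184, M4→F 3·6=18, M5→C 2·7=14, M6→A 5·10=50. Service 398; fixed 171; total 569.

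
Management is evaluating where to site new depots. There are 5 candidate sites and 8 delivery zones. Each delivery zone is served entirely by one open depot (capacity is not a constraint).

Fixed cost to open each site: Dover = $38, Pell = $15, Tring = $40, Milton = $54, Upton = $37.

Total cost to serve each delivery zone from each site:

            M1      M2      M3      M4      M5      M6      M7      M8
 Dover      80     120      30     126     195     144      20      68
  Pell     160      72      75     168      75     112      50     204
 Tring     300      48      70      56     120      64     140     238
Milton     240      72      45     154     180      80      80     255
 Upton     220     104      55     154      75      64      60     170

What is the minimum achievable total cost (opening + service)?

For any fixed open set, each delivery zone goes to its cheapest open site; total = fixed + service.
{Dover, Pell, Tring}: M1→Dover 80, M2→Tring 48, M3→Dover 30, M4→Tring 56, M5→Pell 75, M6→Tring 64, M7→Dover 20, M8→Dover 68. Service 441; fixed 93; total 534.
{Dover, Tring, Upton}: service 441 + fixed 115 = 556
{Dover, Tring}: service 486 + fixed 78 = 564
{Dover, Pell, Tring, Milton, Upton}: service 441 + fixed 184 = 625
No other subset beats 534.

Minimum total cost: 534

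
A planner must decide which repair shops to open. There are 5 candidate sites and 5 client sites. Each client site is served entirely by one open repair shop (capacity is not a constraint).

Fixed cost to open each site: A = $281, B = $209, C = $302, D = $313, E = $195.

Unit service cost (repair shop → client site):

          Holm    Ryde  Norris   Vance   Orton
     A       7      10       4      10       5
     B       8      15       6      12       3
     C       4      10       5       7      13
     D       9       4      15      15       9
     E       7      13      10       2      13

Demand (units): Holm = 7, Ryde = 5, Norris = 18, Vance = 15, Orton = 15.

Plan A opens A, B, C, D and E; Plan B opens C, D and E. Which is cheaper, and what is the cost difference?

Plan A: {A, B, C, D, E}: Holm→C 4·7=28, Ryde→D 4·5=20, Norris→A 4·18=72, Vance→E 2·15=30, Orton→B 3·15=45. Service 195; fixed 1300; total 1495.
Plan B: {C, D, E}: Holm→C 4·7=28, Ryde→D 4·5=20, Norris→C 5·18=90, Vance→E 2·15=30, Orton→D 9·15=135. Service 303; fixed 810; total 1113.
Difference: |1495 − 1113| = 382.

Plan B is cheaper by 382.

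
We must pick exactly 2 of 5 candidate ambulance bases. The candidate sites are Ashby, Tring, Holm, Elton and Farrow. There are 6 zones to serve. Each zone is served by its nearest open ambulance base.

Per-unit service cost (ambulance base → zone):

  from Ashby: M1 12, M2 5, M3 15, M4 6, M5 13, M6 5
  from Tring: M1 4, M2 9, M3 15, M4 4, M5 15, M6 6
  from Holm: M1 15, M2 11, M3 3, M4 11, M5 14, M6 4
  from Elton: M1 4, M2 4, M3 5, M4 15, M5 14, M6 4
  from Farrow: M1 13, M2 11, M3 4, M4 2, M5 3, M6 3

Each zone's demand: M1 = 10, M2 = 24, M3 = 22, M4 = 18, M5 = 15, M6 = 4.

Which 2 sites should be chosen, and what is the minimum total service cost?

Choose Elton and Farrow; total service cost 317.

With exactly 2 open, each zone uses its cheapest among the chosen.
{Elton, Farrow}: M1→Elton 4·10=40, M2→Elton 4·24=96, M3→Farrow 4·22=88, M4→Farrow 2·18=36, M5→Farrow 3·15=45, M6→Farrow 3·4=12. Service cost 317.
{Ashby, Farrow}: service cost 421
{Tring, Farrow}: service cost 437
Among all 10 size-2 choices, {Elton, Farrow} is lowest.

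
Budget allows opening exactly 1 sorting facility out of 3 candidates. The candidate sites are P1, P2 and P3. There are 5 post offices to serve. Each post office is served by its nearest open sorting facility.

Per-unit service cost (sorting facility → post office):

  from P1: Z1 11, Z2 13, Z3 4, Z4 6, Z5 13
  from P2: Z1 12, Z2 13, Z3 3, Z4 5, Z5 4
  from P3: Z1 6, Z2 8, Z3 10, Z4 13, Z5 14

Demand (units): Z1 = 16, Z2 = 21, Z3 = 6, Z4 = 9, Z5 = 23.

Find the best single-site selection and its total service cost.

With exactly 1 open, each post office uses its cheapest among the chosen.
{P2}: Z1→P2 12·16=192, Z2→P2 13·21=273, Z3→P2 3·6=18, Z4→P2 5·9=45, Z5→P2 4·23=92. Service cost 620.
{P3}: service cost 763
{P1}: service cost 826
Among all 3 size-1 choices, {P2} is lowest.

Choose P2 only; total service cost 620.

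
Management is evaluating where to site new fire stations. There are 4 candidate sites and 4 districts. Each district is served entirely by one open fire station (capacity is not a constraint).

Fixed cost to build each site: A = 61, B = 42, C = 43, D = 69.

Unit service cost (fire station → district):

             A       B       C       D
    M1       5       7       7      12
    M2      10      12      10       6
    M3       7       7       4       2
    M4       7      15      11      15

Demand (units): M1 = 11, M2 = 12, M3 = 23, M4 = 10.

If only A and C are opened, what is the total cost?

Total cost: 441

Each district is assigned to its cheapest site among the open ones.
{A, C}: M1→A 5·11=55, M2→A 10·12=120, M3→C 4·23=92, M4→A 7·10=70. Service 337; fixed 104; total 441.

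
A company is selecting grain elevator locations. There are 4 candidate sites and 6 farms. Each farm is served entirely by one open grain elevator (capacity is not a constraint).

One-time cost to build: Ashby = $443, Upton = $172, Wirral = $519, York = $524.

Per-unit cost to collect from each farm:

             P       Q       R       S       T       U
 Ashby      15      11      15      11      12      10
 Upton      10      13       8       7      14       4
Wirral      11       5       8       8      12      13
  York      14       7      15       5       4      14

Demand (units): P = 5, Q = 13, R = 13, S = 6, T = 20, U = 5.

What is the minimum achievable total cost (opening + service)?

For any fixed open set, each farm goes to its cheapest open site; total = fixed + service.
{Upton}: P→Upton 10·5=50, Q→Upton 13·13=169, R→Upton 8·13=104, S→Upton 7·6=42, T→Upton 14·20=280, U→Upton 4·5=20. Service 665; fixed 172; total 837.
{York}: service 536 + fixed 524 = 1060
{Upton, York}: service 375 + fixed 696 = 1071
{Ashby, Upton, Wirral, York}: P→Upton 10·5=50, Q→Wirral 5·13=65, R→Upton 8·13=104, S→York 5·6=30, T→York 4·20=80, U→Upton 4·5=20. Service 349; fixed 1658; total 2007.
No other subset beats 837.

Minimum total cost: 837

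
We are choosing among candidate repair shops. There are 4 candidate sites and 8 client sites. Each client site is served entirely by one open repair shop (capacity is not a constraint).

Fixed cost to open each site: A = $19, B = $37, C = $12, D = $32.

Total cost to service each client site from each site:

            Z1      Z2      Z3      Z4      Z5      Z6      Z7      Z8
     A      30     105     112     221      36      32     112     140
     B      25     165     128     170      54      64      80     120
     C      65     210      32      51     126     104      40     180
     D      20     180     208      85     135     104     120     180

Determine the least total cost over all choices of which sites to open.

Minimum total cost: 497

For any fixed open set, each client site goes to its cheapest open site; total = fixed + service.
{A, C}: Z1→A 30, Z2→A 105, Z3→C 32, Z4→C 51, Z5→A 36, Z6→A 32, Z7→C 40, Z8→A 140. Service 466; fixed 31; total 497.
{A, B, C}: Z1→B 25, Z2→A 105, Z3→C 32, Z4→C 51, Z5→A 36, Z6→A 32, Z7→C 40, Z8→B 120. Service 441; fixed 68; total 509.
{A, C, D}: Z1→D 20, Z2→A 105, Z3→C 32, Z4→C 51, Z5→A 36, Z6→A 32, Z7→C 40, Z8→A 140. Service 456; fixed 63; total 519.
{A, B, C, D}: Z1→D 20, Z2→A 105, Z3→C 32, Z4→C 51, Z5→A 36, Z6→A 32, Z7→C 40, Z8→B 120. Service 436; fixed 100; total 536.
No other subset beats 497.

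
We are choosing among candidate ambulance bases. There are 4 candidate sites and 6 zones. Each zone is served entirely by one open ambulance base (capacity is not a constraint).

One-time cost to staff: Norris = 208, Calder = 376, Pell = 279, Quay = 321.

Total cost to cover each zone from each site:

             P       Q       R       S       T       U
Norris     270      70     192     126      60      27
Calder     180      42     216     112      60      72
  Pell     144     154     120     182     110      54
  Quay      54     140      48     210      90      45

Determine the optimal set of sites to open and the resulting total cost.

Open Quay only; minimum total cost 908.

For any fixed open set, each zone goes to its cheapest open site; total = fixed + service.
{Quay}: P→Quay 54, Q→Quay 140, R→Quay 48, S→Quay 210, T→Quay 90, U→Quay 45. Service 587; fixed 321; total 908.
{Norris, Quay}: service 385 + fixed 529 = 914
{Norris}: P→Norris 270, Q→Norris 70, R→Norris 192, S→Norris 126, T→Norris 60, U→Norris 27. Service 745; fixed 208; total 953.
{Norris, Calder, Pell, Quay}: P→Quay 54, Q→Calder 42, R→Quay 48, S→Calder 112, T→Norris 60, U→Norris 27. Service 343; fixed 1184; total 1527.
(All 15 nonempty subsets were checked; Quay only is lowest.)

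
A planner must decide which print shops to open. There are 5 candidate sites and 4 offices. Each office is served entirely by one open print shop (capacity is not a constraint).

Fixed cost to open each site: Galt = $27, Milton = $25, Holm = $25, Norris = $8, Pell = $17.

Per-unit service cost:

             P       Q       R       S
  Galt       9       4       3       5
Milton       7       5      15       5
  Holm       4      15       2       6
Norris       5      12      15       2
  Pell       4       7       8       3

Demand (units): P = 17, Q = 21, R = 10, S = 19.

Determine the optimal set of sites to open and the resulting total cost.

For any fixed open set, each office goes to its cheapest open site; total = fixed + service.
{Galt, Holm, Norris}: P→Holm 4·17=68, Q→Galt 4·21=84, R→Holm 2·10=20, S→Norris 2·19=38. Service 210; fixed 60; total 270.
{Galt, Norris}: service 237 + fixed 35 = 272
{Galt, Norris, Pell}: P→Pell 4·17=68, Q→Galt 4·21=84, R→Galt 3·10=30, S→Norris 2·19=38. Service 220; fixed 52; total 272.
{Galt, Milton, Holm, Norris, Pell}: P→Holm 4·17=68, Q→Galt 4·21=84, R→Holm 2·10=20, S→Norris 2·19=38. Service 210; fixed 102; total 312.
No other subset beats 270.

Open Galt, Holm and Norris; minimum total cost 270.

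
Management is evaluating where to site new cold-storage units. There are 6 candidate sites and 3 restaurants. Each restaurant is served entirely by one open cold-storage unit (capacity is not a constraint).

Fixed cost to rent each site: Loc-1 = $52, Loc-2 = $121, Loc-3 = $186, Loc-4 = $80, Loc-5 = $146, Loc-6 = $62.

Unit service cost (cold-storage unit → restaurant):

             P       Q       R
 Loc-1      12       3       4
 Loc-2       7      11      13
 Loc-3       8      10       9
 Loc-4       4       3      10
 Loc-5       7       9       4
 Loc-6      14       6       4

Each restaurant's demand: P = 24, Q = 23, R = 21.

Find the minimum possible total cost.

Minimum total cost: 381

For any fixed open set, each restaurant goes to its cheapest open site; total = fixed + service.
{Loc-1, Loc-4}: P→Loc-4 4·24=96, Q→Loc-1 3·23=69, R→Loc-1 4·21=84. Service 249; fixed 132; total 381.
{Loc-4, Loc-6}: service 249 + fixed 142 = 391
{Loc-1, Loc-4, Loc-6}: service 249 + fixed 194 = 443
{Loc-1, Loc-2, Loc-3, Loc-4, Loc-5, Loc-6}: P→Loc-4 4·24=96, Q→Loc-1 3·23=69, R→Loc-1 4·21=84. Service 249; fixed 647; total 896.
No other subset beats 381.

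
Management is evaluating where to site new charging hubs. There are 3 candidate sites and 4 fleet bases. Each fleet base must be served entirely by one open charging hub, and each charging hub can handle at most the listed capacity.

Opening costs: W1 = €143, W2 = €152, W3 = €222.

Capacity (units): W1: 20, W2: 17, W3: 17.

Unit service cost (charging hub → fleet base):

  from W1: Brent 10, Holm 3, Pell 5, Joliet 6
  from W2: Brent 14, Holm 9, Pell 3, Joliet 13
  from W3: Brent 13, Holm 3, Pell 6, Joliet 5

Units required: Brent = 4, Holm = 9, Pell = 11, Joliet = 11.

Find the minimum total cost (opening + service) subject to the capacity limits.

Open {W1, W2}: Brent→W2 14·4=56, Holm→W1 3·9=27, Pell→W2 3·11=33, Joliet→W1 6·11=66.
Loads: W1 carries 20/20, W2 carries 15/17. Service 182; fixed 295; total 477.
Next best feasible plan costs 554.

Minimum total cost: 477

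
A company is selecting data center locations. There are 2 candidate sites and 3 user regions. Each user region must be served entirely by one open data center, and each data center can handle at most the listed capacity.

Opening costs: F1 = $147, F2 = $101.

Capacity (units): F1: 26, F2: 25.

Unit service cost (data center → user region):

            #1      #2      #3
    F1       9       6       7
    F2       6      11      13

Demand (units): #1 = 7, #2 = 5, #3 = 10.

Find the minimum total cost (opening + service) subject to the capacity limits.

Open {F1}: #1→F1 9·7=63, #2→F1 6·5=30, #3→F1 7·10=70.
Loads: F1 carries 22/26. Service 163; fixed 147; total 310.
Next best feasible plan costs 328.

Minimum total cost: 310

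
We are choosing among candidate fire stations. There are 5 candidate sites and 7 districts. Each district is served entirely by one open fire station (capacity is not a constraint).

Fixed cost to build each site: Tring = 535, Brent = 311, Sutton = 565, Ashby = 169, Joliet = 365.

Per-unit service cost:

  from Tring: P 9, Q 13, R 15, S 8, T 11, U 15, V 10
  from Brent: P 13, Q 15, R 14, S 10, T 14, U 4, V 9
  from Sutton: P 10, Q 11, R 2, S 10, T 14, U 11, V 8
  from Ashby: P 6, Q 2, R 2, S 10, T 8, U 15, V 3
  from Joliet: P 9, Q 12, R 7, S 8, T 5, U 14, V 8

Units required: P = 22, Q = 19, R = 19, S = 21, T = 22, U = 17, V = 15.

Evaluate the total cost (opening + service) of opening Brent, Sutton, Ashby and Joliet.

Each district is assigned to its cheapest site among the open ones.
{Brent, Sutton, Ashby, Joliet}: P→Ashby 6·22=132, Q→Ashby 2·19=38, R→Sutton 2·19=38, S→Joliet 8·21=168, T→Joliet 5·22=110, U→Brent 4·17=68, V→Ashby 3·15=45. Service 599; fixed 1410; total 2009.

Total cost: 2009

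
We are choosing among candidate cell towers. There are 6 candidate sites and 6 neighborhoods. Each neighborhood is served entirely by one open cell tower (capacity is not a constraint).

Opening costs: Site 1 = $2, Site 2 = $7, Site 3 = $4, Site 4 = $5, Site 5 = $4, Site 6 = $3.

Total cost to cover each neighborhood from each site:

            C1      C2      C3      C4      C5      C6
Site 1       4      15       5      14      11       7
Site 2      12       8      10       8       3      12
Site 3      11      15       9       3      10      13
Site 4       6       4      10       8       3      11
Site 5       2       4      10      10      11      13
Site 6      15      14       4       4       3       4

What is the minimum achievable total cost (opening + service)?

For any fixed open set, each neighborhood goes to its cheapest open site; total = fixed + service.
{Site 5, Site 6}: C1→Site 5 2, C2→Site 5 4, C3→Site 6 4, C4→Site 6 4, C5→Site 6 3, C6→Site 6 4. Service 21; fixed 7; total 28.
{Site 1, Site 5, Site 6}: C1→Site 5 2, C2→Site 5 4, C3→Site 6 4, C4→Site 6 4, C5→Site 6 3, C6→Site 6 4. Service 21; fixed 9; total 30.
{Site 3, Site 5, Site 6}: C1→Site 5 2, C2→Site 5 4, C3→Site 6 4, C4→Site 3 3, C5→Site 6 3, C6→Site 6 4. Service 20; fixed 11; total 31.
{Site 1, Site 2, Site 3, Site 4, Site 5, Site 6}: service 20 + fixed 25 = 45
No other subset beats 28.

Minimum total cost: 28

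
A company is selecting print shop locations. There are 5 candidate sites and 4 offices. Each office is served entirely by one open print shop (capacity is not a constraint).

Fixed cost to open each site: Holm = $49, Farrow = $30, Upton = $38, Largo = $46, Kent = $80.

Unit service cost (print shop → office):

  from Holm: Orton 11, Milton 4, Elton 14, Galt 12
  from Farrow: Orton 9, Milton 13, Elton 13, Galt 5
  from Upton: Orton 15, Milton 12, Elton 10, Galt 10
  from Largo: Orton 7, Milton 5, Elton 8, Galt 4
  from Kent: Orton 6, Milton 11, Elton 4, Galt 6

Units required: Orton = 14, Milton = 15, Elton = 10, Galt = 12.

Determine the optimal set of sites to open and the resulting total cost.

Open Largo only; minimum total cost 347.

For any fixed open set, each office goes to its cheapest open site; total = fixed + service.
{Largo}: Orton→Largo 7·14=98, Milton→Largo 5·15=75, Elton→Largo 8·10=80, Galt→Largo 4·12=48. Service 301; fixed 46; total 347.
{Largo, Kent}: service 247 + fixed 126 = 373
{Farrow, Largo}: service 301 + fixed 76 = 377
{Holm, Farrow, Upton, Largo, Kent}: Orton→Kent 6·14=84, Milton→Holm 4·15=60, Elton→Kent 4·10=40, Galt→Largo 4·12=48. Service 232; fixed 243; total 475.
No other subset beats 347.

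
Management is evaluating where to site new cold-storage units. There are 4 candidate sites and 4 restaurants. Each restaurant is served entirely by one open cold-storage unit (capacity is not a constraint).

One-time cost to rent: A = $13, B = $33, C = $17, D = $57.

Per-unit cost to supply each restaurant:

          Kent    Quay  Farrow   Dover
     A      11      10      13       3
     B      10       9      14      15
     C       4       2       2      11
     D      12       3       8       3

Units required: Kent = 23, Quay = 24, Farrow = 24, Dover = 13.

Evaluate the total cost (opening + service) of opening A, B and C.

Each restaurant is assigned to its cheapest site among the open ones.
{A, B, C}: Kent→C 4·23=92, Quay→C 2·24=48, Farrow→C 2·24=48, Dover→A 3·13=39. Service 227; fixed 63; total 290.

Total cost: 290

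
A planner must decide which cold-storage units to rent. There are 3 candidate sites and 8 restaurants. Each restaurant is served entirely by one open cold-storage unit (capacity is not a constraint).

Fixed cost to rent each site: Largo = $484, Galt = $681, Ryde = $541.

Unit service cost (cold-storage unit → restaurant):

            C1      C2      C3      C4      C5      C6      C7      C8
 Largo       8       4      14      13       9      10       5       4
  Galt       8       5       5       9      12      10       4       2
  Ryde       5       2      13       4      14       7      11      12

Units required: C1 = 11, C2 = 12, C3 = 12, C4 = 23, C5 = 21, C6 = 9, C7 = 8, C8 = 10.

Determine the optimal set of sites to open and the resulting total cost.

For any fixed open set, each restaurant goes to its cheapest open site; total = fixed + service.
{Ryde}: C1→Ryde 5·11=55, C2→Ryde 2·12=24, C3→Ryde 13·12=156, C4→Ryde 4·23=92, C5→Ryde 14·21=294, C6→Ryde 7·9=63, C7→Ryde 11·8=88, C8→Ryde 12·10=120. Service 892; fixed 541; total 1433.
{Largo}: service 962 + fixed 484 = 1446
{Galt}: service 809 + fixed 681 = 1490
{Largo, Galt, Ryde}: service 535 + fixed 1706 = 2241
(All 7 nonempty subsets were checked; Ryde only is lowest.)

Open Ryde only; minimum total cost 1433.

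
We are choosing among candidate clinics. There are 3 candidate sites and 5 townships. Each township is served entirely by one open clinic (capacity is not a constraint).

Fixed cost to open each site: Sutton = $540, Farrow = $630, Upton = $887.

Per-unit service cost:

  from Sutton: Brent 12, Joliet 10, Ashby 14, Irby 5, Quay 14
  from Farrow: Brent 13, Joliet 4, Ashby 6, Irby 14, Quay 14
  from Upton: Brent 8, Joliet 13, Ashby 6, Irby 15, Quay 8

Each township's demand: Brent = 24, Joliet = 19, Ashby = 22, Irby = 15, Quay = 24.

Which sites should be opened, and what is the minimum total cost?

Open Farrow only; minimum total cost 1696.

For any fixed open set, each township goes to its cheapest open site; total = fixed + service.
{Farrow}: Brent→Farrow 13·24=312, Joliet→Farrow 4·19=76, Ashby→Farrow 6·22=132, Irby→Farrow 14·15=210, Quay→Farrow 14·24=336. Service 1066; fixed 630; total 1696.
{Sutton}: service 1197 + fixed 540 = 1737
{Upton}: Brent→Upton 8·24=192, Joliet→Upton 13·19=247, Ashby→Upton 6·22=132, Irby→Upton 15·15=225, Quay→Upton 8·24=192. Service 988; fixed 887; total 1875.
{Sutton, Farrow, Upton}: Brent→Upton 8·24=192, Joliet→Farrow 4·19=76, Ashby→Farrow 6·22=132, Irby→Sutton 5·15=75, Quay→Upton 8·24=192. Service 667; fixed 2057; total 2724.
No other subset beats 1696.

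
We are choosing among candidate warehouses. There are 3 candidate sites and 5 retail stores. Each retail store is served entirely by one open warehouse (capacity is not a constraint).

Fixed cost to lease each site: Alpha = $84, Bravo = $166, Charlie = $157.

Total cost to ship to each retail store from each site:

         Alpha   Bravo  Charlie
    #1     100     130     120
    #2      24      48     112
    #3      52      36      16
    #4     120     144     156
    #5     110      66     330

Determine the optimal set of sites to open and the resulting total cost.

Open Alpha only; minimum total cost 490.

For any fixed open set, each retail store goes to its cheapest open site; total = fixed + service.
{Alpha}: #1→Alpha 100, #2→Alpha 24, #3→Alpha 52, #4→Alpha 120, #5→Alpha 110. Service 406; fixed 84; total 490.
{Bravo}: service 424 + fixed 166 = 590
{Alpha, Bravo}: #1→Alpha 100, #2→Alpha 24, #3→Bravo 36, #4→Alpha 120, #5→Bravo 66. Service 346; fixed 250; total 596.
{Alpha, Bravo, Charlie}: #1→Alpha 100, #2→Alpha 24, #3→Charlie 16, #4→Alpha 120, #5→Bravo 66. Service 326; fixed 407; total 733.
No other subset beats 490.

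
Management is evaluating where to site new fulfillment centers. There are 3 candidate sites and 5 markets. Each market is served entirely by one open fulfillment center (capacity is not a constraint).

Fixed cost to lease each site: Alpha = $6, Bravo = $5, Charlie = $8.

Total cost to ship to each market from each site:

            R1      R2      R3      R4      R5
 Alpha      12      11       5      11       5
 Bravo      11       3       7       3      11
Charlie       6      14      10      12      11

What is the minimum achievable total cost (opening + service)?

Minimum total cost: 38

For any fixed open set, each market goes to its cheapest open site; total = fixed + service.
{Alpha, Bravo}: R1→Bravo 11, R2→Bravo 3, R3→Alpha 5, R4→Bravo 3, R5→Alpha 5. Service 27; fixed 11; total 38.
{Bravo}: R1→Bravo 11, R2→Bravo 3, R3→Bravo 7, R4→Bravo 3, R5→Bravo 11. Service 35; fixed 5; total 40.
{Alpha, Bravo, Charlie}: R1→Charlie 6, R2→Bravo 3, R3→Alpha 5, R4→Bravo 3, R5→Alpha 5. Service 22; fixed 19; total 41.
No other subset beats 38.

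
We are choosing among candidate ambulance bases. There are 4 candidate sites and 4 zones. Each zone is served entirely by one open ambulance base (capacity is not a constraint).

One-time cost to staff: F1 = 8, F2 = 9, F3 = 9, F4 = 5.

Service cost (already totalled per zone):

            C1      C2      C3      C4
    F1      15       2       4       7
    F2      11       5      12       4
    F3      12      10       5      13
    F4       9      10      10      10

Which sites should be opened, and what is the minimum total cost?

Open F1 and F4; minimum total cost 35.

For any fixed open set, each zone goes to its cheapest open site; total = fixed + service.
{F1, F4}: C1→F4 9, C2→F1 2, C3→F1 4, C4→F1 7. Service 22; fixed 13; total 35.
{F1}: C1→F1 15, C2→F1 2, C3→F1 4, C4→F1 7. Service 28; fixed 8; total 36.
{F1, F2}: service 21 + fixed 17 = 38
{F1, F2, F3, F4}: service 19 + fixed 31 = 50
No other subset beats 35.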